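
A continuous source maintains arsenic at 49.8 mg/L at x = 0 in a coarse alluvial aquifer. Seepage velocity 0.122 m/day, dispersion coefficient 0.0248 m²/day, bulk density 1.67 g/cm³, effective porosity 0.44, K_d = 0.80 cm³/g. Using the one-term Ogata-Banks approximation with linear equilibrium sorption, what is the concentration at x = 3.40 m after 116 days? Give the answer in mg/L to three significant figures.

Retardation factor R = 1 + ρ_b·K_d/n = 1 + 1.67 × 0.80/0.44 = 4.036.
Sorption retards both mechanisms: v_R = v/R = 0.03023 m/day, D_R = D/R = 0.006145 m²/day.
v_R·t = 0.03023 × 116 = 3.50668 m; 2√(D_R t) = 1.689 m; argument = (3.40 − 3.50668)/1.689 = -0.06316.
C = C₀ × ½·erfc(-0.06316) = 49.8 × 0.5356 = 26.7 mg/L.

26.7 mg/L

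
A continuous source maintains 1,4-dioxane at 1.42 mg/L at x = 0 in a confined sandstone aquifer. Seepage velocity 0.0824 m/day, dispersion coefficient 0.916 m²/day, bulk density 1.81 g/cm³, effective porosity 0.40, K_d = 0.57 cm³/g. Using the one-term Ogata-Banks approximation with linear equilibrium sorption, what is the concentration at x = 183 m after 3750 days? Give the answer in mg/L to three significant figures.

0.0194 mg/L

Retardation factor R = 1 + ρ_b·K_d/n = 1 + 1.81 × 0.57/0.40 = 3.579.
Sorption retards both mechanisms: v_R = v/R = 0.02302 m/day, D_R = D/R = 0.2559 m²/day.
v_R·t = 0.02302 × 3750 = 86.325 m; 2√(D_R t) = 61.96 m; argument = (183 − 86.325)/61.96 = 1.560.
C = C₀ × ½·erfc(1.560) = 1.42 × 0.01369 = 0.0194 mg/L.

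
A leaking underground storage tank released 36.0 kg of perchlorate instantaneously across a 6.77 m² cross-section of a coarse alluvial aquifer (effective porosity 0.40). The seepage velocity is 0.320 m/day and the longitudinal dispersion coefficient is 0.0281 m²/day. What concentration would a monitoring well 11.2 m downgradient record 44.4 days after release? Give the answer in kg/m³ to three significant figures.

For an instantaneous plane source, C(x,t) = M/(n_e·A·√(4πDt)) · exp(−(x−vt)²/(4Dt)), with n_e·A the pore (flow) area.
Plume center vt = 0.320 × 44.4 = 14.208 m, so the well at 11.2 m is 3.008 m upgradient of the peak.
√(4πDt) = 3.960 m, giving peak height M/(n_e·A·√(4πDt)) = 36.0/(0.40 × 6.77 × 3.960) = 3.357 kg/m³.
(x−vt)²/(4Dt) = (-3.008)²/(4 × 0.0281 × 44.4) = 1.813; exp(−1.813) = 0.1632.
C = 3.357 × 0.1632 = 0.548 kg/m³.

0.548 kg/m³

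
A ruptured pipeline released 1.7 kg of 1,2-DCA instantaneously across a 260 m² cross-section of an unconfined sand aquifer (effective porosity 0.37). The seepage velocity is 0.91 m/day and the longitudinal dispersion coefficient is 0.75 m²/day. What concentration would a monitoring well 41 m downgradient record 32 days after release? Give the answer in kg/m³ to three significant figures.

For an instantaneous plane source, C(x,t) = M/(n_e·A·√(4πDt)) · exp(−(x−vt)²/(4Dt)), with n_e·A the pore (flow) area.
Plume center vt = 0.91 × 32 = 29.12 m, so the well at 41 m is 11.88 m downgradient of the peak.
√(4πDt) = 17.37 m, giving peak height M/(n_e·A·√(4πDt)) = 1.7/(0.37 × 260 × 17.37) = 0.001017 kg/m³.
(x−vt)²/(4Dt) = (11.88)²/(4 × 0.75 × 32) = 1.470; exp(−1.470) = 0.2299.
C = 0.001017 × 0.2299 = 0.000234 kg/m³.

0.000234 kg/m³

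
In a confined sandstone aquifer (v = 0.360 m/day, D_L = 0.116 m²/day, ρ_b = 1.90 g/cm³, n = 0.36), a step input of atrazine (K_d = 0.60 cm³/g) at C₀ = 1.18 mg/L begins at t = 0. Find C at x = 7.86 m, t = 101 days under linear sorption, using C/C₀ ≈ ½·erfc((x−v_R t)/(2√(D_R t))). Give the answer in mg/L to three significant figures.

0.758 mg/L

Retardation factor R = 1 + ρ_b·K_d/n = 1 + 1.90 × 0.60/0.36 = 4.167.
Sorption retards both mechanisms: v_R = v/R = 0.08639 m/day, D_R = D/R = 0.02784 m²/day.
v_R·t = 0.08639 × 101 = 8.72539 m; 2√(D_R t) = 3.354 m; argument = (7.86 − 8.72539)/3.354 = -0.2580.
C = C₀ × ½·erfc(-0.2580) = 1.18 × 0.6424 = 0.758 mg/L.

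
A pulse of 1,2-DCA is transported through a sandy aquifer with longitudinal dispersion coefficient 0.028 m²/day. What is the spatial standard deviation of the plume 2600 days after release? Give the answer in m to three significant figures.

12.1 m

Dispersive spreading gives a Gaussian with σ² = 2Dt; advection only shifts the center.
σ = √(2 × 0.028 × 2600) = 12.1 m.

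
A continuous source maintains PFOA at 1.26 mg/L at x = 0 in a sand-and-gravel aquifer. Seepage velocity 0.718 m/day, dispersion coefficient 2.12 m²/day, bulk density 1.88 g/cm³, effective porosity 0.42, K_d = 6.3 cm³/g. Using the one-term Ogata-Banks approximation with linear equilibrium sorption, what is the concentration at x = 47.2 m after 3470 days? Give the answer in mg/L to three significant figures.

Retardation factor R = 1 + ρ_b·K_d/n = 1 + 1.88 × 6.3/0.42 = 29.20.
Sorption retards both mechanisms: v_R = v/R = 0.02459 m/day, D_R = D/R = 0.07260 m²/day.
v_R·t = 0.02459 × 3470 = 85.3273 m; 2√(D_R t) = 31.74 m; argument = (47.2 − 85.3273)/31.74 = -1.201.
C = C₀ × ½·erfc(-1.201) = 1.26 × 0.9553 = 1.20 mg/L.

1.20 mg/L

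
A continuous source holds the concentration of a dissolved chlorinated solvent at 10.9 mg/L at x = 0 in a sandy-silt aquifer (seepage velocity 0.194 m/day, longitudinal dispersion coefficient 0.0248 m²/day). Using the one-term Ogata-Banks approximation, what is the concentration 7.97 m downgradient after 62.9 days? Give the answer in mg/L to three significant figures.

10.8 mg/L

For a continuous step input, C/C₀ ≈ ½·erfc((x−vt)/(2√(Dt))).
vt = 0.194 × 62.9 = 12.2026 m and 2√(Dt) = 2√(0.0248 × 62.9) = 2.498 m.
Argument (x−vt)/(2√(Dt)) = (7.97 − 12.2026)/2.498 = -1.694; ½·erfc(-1.694) = 0.9917.
C = 10.9 × 0.9917 = 10.8 mg/L.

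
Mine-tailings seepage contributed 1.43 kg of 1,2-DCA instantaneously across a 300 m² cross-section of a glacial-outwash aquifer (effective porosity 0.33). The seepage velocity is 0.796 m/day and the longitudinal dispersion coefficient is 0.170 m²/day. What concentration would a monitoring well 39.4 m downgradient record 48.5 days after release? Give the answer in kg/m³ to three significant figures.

For an instantaneous plane source, C(x,t) = M/(n_e·A·√(4πDt)) · exp(−(x−vt)²/(4Dt)), with n_e·A the pore (flow) area.
Plume center vt = 0.796 × 48.5 = 38.606 m, so the well at 39.4 m is 0.794 m downgradient of the peak.
√(4πDt) = 10.18 m, giving peak height M/(n_e·A·√(4πDt)) = 1.43/(0.33 × 300 × 10.18) = 0.001419 kg/m³.
(x−vt)²/(4Dt) = (0.794)²/(4 × 0.170 × 48.5) = 0.01912; exp(−0.01912) = 0.9811.
C = 0.001419 × 0.9811 = 0.00139 kg/m³.

0.00139 kg/m³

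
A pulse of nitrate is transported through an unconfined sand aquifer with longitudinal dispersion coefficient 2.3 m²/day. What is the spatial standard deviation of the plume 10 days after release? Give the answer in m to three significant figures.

6.78 m

Dispersive spreading gives a Gaussian with σ² = 2Dt; advection only shifts the center.
σ = √(2 × 2.3 × 10) = 6.78 m.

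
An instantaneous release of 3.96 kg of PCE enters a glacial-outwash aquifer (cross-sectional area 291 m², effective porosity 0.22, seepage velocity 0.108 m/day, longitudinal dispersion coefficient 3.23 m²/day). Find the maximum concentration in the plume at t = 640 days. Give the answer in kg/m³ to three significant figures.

0.000384 kg/m³

The peak of an instantaneous 1D plume sits at x = vt; there the Gaussian factor is 1 and C_max = M/(n_e·A·√(4πDt)), where n_e·A is the pore area the mass is dissolved in.
√(4πDt) = √(4π × 3.23 × 640) = 161.2 m, so C_max = 3.96/(0.22 × 291 × 161.2) = 0.000384 kg/m³.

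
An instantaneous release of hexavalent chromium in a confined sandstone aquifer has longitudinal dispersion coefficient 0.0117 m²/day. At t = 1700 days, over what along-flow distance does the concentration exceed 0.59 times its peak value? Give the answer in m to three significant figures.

The plume is Gaussian with σ = √(2Dt) = √(2 × 0.0117 × 1700) = 6.307 m.
C/C_peak = exp(−Δx²/(2σ²)) = 0.59 ⇒ Δx = σ·√(−2 ln 0.59) = 6.307 × 1.027 = 6.477 m.
Width = 2Δx = 13.0 m.

13.0 m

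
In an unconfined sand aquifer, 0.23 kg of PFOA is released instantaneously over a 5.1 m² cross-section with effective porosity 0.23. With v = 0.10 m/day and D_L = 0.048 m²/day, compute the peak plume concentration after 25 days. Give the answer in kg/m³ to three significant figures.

0.0505 kg/m³

The peak of an instantaneous 1D plume sits at x = vt; there the Gaussian factor is 1 and C_max = M/(n_e·A·√(4πDt)), where n_e·A is the pore area the mass is dissolved in.
√(4πDt) = √(4π × 0.048 × 25) = 3.883 m, so C_max = 0.23/(0.23 × 5.1 × 3.883) = 0.0505 kg/m³.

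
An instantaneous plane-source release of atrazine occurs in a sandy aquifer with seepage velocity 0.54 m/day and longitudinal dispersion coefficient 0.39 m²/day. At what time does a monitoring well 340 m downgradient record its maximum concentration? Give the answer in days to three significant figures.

For the 1D instantaneous-source solution, setting ∂C/∂t = 0 at fixed x gives v²t² + 2Dt − x² = 0, so t = (√(D² + v²x²) − D)/v².
√(D² + v²x²) = √(0.39² + 0.54² × 340²) = 183.6; v² = 0.2916.
t = (183.6 − 0.39)/0.2916 = 628 days (vs. the pure-advection estimate x/v = 630 d).

628 days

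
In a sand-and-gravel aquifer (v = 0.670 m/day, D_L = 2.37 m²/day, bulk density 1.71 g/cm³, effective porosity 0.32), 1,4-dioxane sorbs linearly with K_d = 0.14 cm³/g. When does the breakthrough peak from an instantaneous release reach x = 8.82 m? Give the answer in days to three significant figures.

Retardation factor R = 1 + ρ_b·K_d/n = 1 + 1.71 × 0.14/0.32 = 1.748.
Sorption retards both mechanisms: v_R = v/R = 0.3833 m/day, D_R = D/R = 1.356 m²/day.
Peak time from v_R²t² + 2D_R t − x² = 0: t = (√(D_R² + v_R²x²) − D_R)/v_R².
√(D_R² + v_R²x²) = √(1.356² + 0.3833² × 8.82²) = 3.643; v_R² = 0.1469.
t = (3.643 − 1.356)/0.1469 = 15.6 days.

15.6 days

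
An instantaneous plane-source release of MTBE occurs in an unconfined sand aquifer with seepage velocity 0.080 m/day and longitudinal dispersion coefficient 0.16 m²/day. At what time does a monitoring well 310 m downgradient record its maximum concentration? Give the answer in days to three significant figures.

3850 days

For the 1D instantaneous-source solution, setting ∂C/∂t = 0 at fixed x gives v²t² + 2Dt − x² = 0, so t = (√(D² + v²x²) − D)/v².
√(D² + v²x²) = √(0.16² + 0.080² × 310²) = 24.80; v² = 0.0064.
t = (24.80 − 0.16)/0.0064 = 3850 days (vs. the pure-advection estimate x/v = 3880 d).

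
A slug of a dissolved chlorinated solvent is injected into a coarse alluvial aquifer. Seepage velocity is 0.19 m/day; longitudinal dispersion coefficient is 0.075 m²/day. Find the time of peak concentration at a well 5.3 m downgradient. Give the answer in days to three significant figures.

25.9 days

For the 1D instantaneous-source solution, setting ∂C/∂t = 0 at fixed x gives v²t² + 2Dt − x² = 0, so t = (√(D² + v²x²) − D)/v².
√(D² + v²x²) = √(0.075² + 0.19² × 5.3²) = 1.010; v² = 0.0361.
t = (1.010 − 0.075)/0.0361 = 25.9 days (vs. the pure-advection estimate x/v = 27.9 d).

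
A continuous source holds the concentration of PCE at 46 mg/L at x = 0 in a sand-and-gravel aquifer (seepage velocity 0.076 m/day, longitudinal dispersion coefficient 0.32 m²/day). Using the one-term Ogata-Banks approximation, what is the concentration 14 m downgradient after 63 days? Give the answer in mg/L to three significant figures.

3.38 mg/L

For a continuous step input, C/C₀ ≈ ½·erfc((x−vt)/(2√(Dt))).
vt = 0.076 × 63 = 4.788 m and 2√(Dt) = 2√(0.32 × 63) = 8.980 m.
Argument (x−vt)/(2√(Dt)) = (14 − 4.788)/8.980 = 1.026; ½·erfc(1.026) = 0.07339.
C = 46 × 0.07339 = 3.38 mg/L.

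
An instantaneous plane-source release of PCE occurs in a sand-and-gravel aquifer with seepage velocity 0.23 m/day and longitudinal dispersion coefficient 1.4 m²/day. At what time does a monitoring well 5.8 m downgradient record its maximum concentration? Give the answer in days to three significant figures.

For the 1D instantaneous-source solution, setting ∂C/∂t = 0 at fixed x gives v²t² + 2Dt − x² = 0, so t = (√(D² + v²x²) − D)/v².
√(D² + v²x²) = √(1.4² + 0.23² × 5.8²) = 1.934; v² = 0.0529.
t = (1.934 − 1.4)/0.0529 = 10.1 days (vs. the pure-advection estimate x/v = 25.2 d).

10.1 days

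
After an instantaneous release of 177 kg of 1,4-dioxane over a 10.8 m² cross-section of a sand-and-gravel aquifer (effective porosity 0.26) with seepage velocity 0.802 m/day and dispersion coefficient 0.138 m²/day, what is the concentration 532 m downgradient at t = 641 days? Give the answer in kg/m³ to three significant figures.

For an instantaneous plane source, C(x,t) = M/(n_e·A·√(4πDt)) · exp(−(x−vt)²/(4Dt)), with n_e·A the pore (flow) area.
Plume center vt = 0.802 × 641 = 514.082 m, so the well at 532 m is 17.918 m downgradient of the peak.
√(4πDt) = 33.34 m, giving peak height M/(n_e·A·√(4πDt)) = 177/(0.26 × 10.8 × 33.34) = 1.891 kg/m³.
(x−vt)²/(4Dt) = (17.918)²/(4 × 0.138 × 641) = 0.9074; exp(−0.9074) = 0.4036.
C = 1.891 × 0.4036 = 0.763 kg/m³.

0.763 kg/m³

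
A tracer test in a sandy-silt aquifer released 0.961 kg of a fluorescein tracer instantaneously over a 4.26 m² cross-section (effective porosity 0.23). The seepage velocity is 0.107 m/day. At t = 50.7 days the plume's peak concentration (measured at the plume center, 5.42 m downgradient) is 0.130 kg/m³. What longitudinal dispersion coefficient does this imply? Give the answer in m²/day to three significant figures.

0.0893 m²/day

At the plume center C_max = M/(n_e·A·√(4πDt)), so D = M²/(4πt·(n_e·A·C_max)²).
n_e·A·C_max = 0.23 × 4.26 × 0.130 = 0.1274 kg/m.
D = 0.961²/(4π × 50.7 × 0.1274²) = 0.0893 m²/day.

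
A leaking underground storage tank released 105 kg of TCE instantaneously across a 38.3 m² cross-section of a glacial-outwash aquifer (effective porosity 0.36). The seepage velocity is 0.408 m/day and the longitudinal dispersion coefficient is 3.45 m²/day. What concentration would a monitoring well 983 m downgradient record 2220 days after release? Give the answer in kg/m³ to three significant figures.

0.0202 kg/m³

For an instantaneous plane source, C(x,t) = M/(n_e·A·√(4πDt)) · exp(−(x−vt)²/(4Dt)), with n_e·A the pore (flow) area.
Plume center vt = 0.408 × 2220 = 905.76 m, so the well at 983 m is 77.24 m downgradient of the peak.
√(4πDt) = 310.2 m, giving peak height M/(n_e·A·√(4πDt)) = 105/(0.36 × 38.3 × 310.2) = 0.02455 kg/m³.
(x−vt)²/(4Dt) = (77.24)²/(4 × 3.45 × 2220) = 0.1947; exp(−0.1947) = 0.8231.
C = 0.02455 × 0.8231 = 0.0202 kg/m³.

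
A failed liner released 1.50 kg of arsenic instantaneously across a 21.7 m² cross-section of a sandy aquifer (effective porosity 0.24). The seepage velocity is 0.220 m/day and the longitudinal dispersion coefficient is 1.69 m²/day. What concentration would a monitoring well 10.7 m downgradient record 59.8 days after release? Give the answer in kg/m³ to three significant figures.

0.00796 kg/m³

For an instantaneous plane source, C(x,t) = M/(n_e·A·√(4πDt)) · exp(−(x−vt)²/(4Dt)), with n_e·A the pore (flow) area.
Plume center vt = 0.220 × 59.8 = 13.156 m, so the well at 10.7 m is 2.456 m upgradient of the peak.
√(4πDt) = 35.64 m, giving peak height M/(n_e·A·√(4πDt)) = 1.50/(0.24 × 21.7 × 35.64) = 0.008081 kg/m³.
(x−vt)²/(4Dt) = (-2.456)²/(4 × 1.69 × 59.8) = 0.01492; exp(−0.01492) = 0.9852.
C = 0.008081 × 0.9852 = 0.00796 kg/m³.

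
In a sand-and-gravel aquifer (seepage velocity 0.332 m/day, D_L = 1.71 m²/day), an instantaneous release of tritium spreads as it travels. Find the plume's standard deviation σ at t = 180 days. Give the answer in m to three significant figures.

Dispersive spreading gives a Gaussian with σ² = 2Dt; advection only shifts the center.
σ = √(2 × 1.71 × 180) = 24.8 m.

24.8 m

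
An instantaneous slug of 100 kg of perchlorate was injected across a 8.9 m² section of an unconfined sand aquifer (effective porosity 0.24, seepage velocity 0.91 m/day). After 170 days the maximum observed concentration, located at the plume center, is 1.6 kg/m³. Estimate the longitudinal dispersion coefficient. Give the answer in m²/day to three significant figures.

At the plume center C_max = M/(n_e·A·√(4πDt)), so D = M²/(4πt·(n_e·A·C_max)²).
n_e·A·C_max = 0.24 × 8.9 × 1.6 = 3.418 kg/m.
D = 100²/(4π × 170 × 3.418²) = 0.401 m²/day.

0.401 m²/day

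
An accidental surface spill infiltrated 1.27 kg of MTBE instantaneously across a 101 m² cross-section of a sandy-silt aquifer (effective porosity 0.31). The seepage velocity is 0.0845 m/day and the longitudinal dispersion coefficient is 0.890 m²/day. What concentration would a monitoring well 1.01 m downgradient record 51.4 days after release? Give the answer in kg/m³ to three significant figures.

0.00159 kg/m³

For an instantaneous plane source, C(x,t) = M/(n_e·A·√(4πDt)) · exp(−(x−vt)²/(4Dt)), with n_e·A the pore (flow) area.
Plume center vt = 0.0845 × 51.4 = 4.3433 m, so the well at 1.01 m is 3.3333 m upgradient of the peak.
√(4πDt) = 23.98 m, giving peak height M/(n_e·A·√(4πDt)) = 1.27/(0.31 × 101 × 23.98) = 0.001691 kg/m³.
(x−vt)²/(4Dt) = (-3.3333)²/(4 × 0.890 × 51.4) = 0.06072; exp(−0.06072) = 0.9411.
C = 0.001691 × 0.9411 = 0.00159 kg/m³.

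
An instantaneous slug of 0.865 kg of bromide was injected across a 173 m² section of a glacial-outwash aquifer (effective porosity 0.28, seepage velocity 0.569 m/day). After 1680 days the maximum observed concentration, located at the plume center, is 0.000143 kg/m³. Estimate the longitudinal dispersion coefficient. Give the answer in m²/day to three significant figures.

0.739 m²/day

At the plume center C_max = M/(n_e·A·√(4πDt)), so D = M²/(4πt·(n_e·A·C_max)²).
n_e·A·C_max = 0.28 × 173 × 0.000143 = 0.006927 kg/m.
D = 0.865²/(4π × 1680 × 0.006927²) = 0.739 m²/day.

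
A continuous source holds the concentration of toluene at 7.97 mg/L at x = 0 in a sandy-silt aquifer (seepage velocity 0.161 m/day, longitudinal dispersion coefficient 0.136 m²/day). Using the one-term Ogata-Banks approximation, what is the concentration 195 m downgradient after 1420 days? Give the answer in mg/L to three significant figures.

For a continuous step input, C/C₀ ≈ ½·erfc((x−vt)/(2√(Dt))).
vt = 0.161 × 1420 = 228.62 m and 2√(Dt) = 2√(0.136 × 1420) = 27.79 m.
Argument (x−vt)/(2√(Dt)) = (195 − 228.62)/27.79 = -1.210; ½·erfc(-1.210) = 0.9565.
C = 7.97 × 0.9565 = 7.62 mg/L.

7.62 mg/L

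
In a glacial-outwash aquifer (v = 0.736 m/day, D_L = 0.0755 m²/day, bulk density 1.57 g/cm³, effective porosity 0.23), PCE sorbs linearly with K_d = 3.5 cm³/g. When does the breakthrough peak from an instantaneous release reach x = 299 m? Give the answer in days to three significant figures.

10100 days

Retardation factor R = 1 + ρ_b·K_d/n = 1 + 1.57 × 3.5/0.23 = 24.89.
Sorption retards both mechanisms: v_R = v/R = 0.02957 m/day, D_R = D/R = 0.003033 m²/day.
Peak time from v_R²t² + 2D_R t − x² = 0: t = (√(D_R² + v_R²x²) − D_R)/v_R².
√(D_R² + v_R²x²) = √(0.003033² + 0.02957² × 299²) = 8.841; v_R² = 0.0008744.
t = (8.841 − 0.003033)/0.0008744 = 10100 days.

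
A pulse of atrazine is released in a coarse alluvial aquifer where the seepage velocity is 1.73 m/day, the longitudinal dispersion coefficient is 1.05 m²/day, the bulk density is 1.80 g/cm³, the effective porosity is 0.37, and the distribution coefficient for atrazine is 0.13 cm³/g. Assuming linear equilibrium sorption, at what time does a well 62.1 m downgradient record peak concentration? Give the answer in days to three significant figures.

58.0 days

Retardation factor R = 1 + ρ_b·K_d/n = 1 + 1.80 × 0.13/0.37 = 1.632.
Sorption retards both mechanisms: v_R = v/R = 1.060 m/day, D_R = D/R = 0.6434 m²/day.
Peak time from v_R²t² + 2D_R t − x² = 0: t = (√(D_R² + v_R²x²) − D_R)/v_R².
√(D_R² + v_R²x²) = √(0.6434² + 1.060² × 62.1²) = 65.83; v_R² = 1.124.
t = (65.83 − 0.6434)/1.124 = 58.0 days.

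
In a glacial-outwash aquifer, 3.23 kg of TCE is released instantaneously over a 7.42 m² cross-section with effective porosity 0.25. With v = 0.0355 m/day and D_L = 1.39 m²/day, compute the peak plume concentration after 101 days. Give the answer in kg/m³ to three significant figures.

0.0415 kg/m³

The peak of an instantaneous 1D plume sits at x = vt; there the Gaussian factor is 1 and C_max = M/(n_e·A·√(4πDt)), where n_e·A is the pore area the mass is dissolved in.
√(4πDt) = √(4π × 1.39 × 101) = 42.00 m, so C_max = 3.23/(0.25 × 7.42 × 42.00) = 0.0415 kg/m³.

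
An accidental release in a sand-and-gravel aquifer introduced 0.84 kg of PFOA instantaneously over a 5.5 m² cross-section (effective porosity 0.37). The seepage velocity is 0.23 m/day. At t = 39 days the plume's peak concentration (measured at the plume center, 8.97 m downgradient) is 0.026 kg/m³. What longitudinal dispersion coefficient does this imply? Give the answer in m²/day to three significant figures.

At the plume center C_max = M/(n_e·A·√(4πDt)), so D = M²/(4πt·(n_e·A·C_max)²).
n_e·A·C_max = 0.37 × 5.5 × 0.026 = 0.05291 kg/m.
D = 0.84²/(4π × 39 × 0.05291²) = 0.514 m²/day.

0.514 m²/day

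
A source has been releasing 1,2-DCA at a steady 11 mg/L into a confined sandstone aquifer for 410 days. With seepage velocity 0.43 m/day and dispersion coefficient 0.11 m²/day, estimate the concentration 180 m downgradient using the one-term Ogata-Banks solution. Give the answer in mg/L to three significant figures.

For a continuous step input, C/C₀ ≈ ½·erfc((x−vt)/(2√(Dt))).
vt = 0.43 × 410 = 176.3 m and 2√(Dt) = 2√(0.11 × 410) = 13.43 m.
Argument (x−vt)/(2√(Dt)) = (180 − 176.3)/13.43 = 0.2755; ½·erfc(0.2755) = 0.3484.
C = 11 × 0.3484 = 3.83 mg/L.

3.83 mg/L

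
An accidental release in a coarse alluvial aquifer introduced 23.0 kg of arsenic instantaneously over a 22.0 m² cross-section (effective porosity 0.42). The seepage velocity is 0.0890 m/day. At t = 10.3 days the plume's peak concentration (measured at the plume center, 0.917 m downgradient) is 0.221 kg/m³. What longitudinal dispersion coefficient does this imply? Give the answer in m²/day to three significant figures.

At the plume center C_max = M/(n_e·A·√(4πDt)), so D = M²/(4πt·(n_e·A·C_max)²).
n_e·A·C_max = 0.42 × 22.0 × 0.221 = 2.042 kg/m.
D = 23.0²/(4π × 10.3 × 2.042²) = 0.980 m²/day.

0.980 m²/day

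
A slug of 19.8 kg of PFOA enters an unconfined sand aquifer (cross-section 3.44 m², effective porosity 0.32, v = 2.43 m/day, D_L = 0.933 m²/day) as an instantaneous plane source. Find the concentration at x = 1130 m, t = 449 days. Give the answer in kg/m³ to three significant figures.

For an instantaneous plane source, C(x,t) = M/(n_e·A·√(4πDt)) · exp(−(x−vt)²/(4Dt)), with n_e·A the pore (flow) area.
Plume center vt = 2.43 × 449 = 1091.07 m, so the well at 1130 m is 38.93 m downgradient of the peak.
√(4πDt) = 72.56 m, giving peak height M/(n_e·A·√(4πDt)) = 19.8/(0.32 × 3.44 × 72.56) = 0.2479 kg/m³.
(x−vt)²/(4Dt) = (38.93)²/(4 × 0.933 × 449) = 0.9044; exp(−0.9044) = 0.4048.
C = 0.2479 × 0.4048 = 0.100 kg/m³.

0.100 kg/m³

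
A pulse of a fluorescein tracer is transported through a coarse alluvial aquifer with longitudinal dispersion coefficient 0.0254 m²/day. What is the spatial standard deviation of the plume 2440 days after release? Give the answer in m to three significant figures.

11.1 m

Dispersive spreading gives a Gaussian with σ² = 2Dt; advection only shifts the center.
σ = √(2 × 0.0254 × 2440) = 11.1 m.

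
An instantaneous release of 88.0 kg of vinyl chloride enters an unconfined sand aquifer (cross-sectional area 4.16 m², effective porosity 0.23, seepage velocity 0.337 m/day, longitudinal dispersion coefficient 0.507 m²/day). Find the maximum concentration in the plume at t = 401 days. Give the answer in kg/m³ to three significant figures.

1.82 kg/m³

The peak of an instantaneous 1D plume sits at x = vt; there the Gaussian factor is 1 and C_max = M/(n_e·A·√(4πDt)), where n_e·A is the pore area the mass is dissolved in.
√(4πDt) = √(4π × 0.507 × 401) = 50.55 m, so C_max = 88.0/(0.23 × 4.16 × 50.55) = 1.82 kg/m³.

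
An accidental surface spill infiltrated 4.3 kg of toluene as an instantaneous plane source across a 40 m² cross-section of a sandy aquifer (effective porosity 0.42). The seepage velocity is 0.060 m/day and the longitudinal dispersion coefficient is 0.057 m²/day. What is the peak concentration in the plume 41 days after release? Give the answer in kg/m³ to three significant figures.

0.0472 kg/m³

The peak of an instantaneous 1D plume sits at x = vt; there the Gaussian factor is 1 and C_max = M/(n_e·A·√(4πDt)), where n_e·A is the pore area the mass is dissolved in.
√(4πDt) = √(4π × 0.057 × 41) = 5.419 m, so C_max = 4.3/(0.42 × 40 × 5.419) = 0.0472 kg/m³.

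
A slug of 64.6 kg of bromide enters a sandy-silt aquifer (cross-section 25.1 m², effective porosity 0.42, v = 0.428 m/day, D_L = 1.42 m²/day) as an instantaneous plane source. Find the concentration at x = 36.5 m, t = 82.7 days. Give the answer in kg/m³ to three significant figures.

0.159 kg/m³

For an instantaneous plane source, C(x,t) = M/(n_e·A·√(4πDt)) · exp(−(x−vt)²/(4Dt)), with n_e·A the pore (flow) area.
Plume center vt = 0.428 × 82.7 = 35.3956 m, so the well at 36.5 m is 1.1044 m downgradient of the peak.
√(4πDt) = 38.42 m, giving peak height M/(n_e·A·√(4πDt)) = 64.6/(0.42 × 25.1 × 38.42) = 0.1595 kg/m³.
(x−vt)²/(4Dt) = (1.1044)²/(4 × 1.42 × 82.7) = 0.002597; exp(−0.002597) = 0.9974.
C = 0.1595 × 0.9974 = 0.159 kg/m³.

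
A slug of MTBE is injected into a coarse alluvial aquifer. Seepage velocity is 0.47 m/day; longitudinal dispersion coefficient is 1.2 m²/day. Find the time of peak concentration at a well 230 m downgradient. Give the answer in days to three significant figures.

For the 1D instantaneous-source solution, setting ∂C/∂t = 0 at fixed x gives v²t² + 2Dt − x² = 0, so t = (√(D² + v²x²) − D)/v².
√(D² + v²x²) = √(1.2² + 0.47² × 230²) = 108.1; v² = 0.2209.
t = (108.1 − 1.2)/0.2209 = 484 days (vs. the pure-advection estimate x/v = 489 d).

484 days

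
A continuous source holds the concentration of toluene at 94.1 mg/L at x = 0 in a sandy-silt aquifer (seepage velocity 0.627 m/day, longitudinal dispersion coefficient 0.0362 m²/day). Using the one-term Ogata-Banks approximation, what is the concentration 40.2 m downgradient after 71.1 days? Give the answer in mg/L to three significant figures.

For a continuous step input, C/C₀ ≈ ½·erfc((x−vt)/(2√(Dt))).
vt = 0.627 × 71.1 = 44.5797 m and 2√(Dt) = 2√(0.0362 × 71.1) = 3.209 m.
Argument (x−vt)/(2√(Dt)) = (40.2 − 44.5797)/3.209 = -1.365; ½·erfc(-1.365) = 0.9732.
C = 94.1 × 0.9732 = 91.6 mg/L.

91.6 mg/L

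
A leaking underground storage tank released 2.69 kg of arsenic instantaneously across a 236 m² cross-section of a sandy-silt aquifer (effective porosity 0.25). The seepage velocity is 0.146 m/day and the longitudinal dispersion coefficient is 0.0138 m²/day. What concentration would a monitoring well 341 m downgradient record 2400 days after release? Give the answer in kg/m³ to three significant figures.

For an instantaneous plane source, C(x,t) = M/(n_e·A·√(4πDt)) · exp(−(x−vt)²/(4Dt)), with n_e·A the pore (flow) area.
Plume center vt = 0.146 × 2400 = 350.4 m, so the well at 341 m is 9.4 m upgradient of the peak.
√(4πDt) = 20.40 m, giving peak height M/(n_e·A·√(4πDt)) = 2.69/(0.25 × 236 × 20.40) = 0.002235 kg/m³.
(x−vt)²/(4Dt) = (-9.4)²/(4 × 0.0138 × 2400) = 0.6670; exp(−0.6670) = 0.5132.
C = 0.002235 × 0.5132 = 0.00115 kg/m³.

0.00115 kg/m³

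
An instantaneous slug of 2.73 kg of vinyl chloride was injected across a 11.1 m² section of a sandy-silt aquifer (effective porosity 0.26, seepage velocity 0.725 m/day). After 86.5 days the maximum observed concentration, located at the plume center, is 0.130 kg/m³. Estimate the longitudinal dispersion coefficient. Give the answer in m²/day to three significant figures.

0.0487 m²/day

At the plume center C_max = M/(n_e·A·√(4πDt)), so D = M²/(4πt·(n_e·A·C_max)²).
n_e·A·C_max = 0.26 × 11.1 × 0.130 = 0.3752 kg/m.
D = 2.73²/(4π × 86.5 × 0.3752²) = 0.0487 m²/day.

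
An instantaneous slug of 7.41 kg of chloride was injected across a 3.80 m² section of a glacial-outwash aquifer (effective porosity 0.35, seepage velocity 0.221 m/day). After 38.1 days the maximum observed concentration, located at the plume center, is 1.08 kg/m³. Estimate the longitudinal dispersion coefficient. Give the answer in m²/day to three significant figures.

0.0556 m²/day

At the plume center C_max = M/(n_e·A·√(4πDt)), so D = M²/(4πt·(n_e·A·C_max)²).
n_e·A·C_max = 0.35 × 3.80 × 1.08 = 1.436 kg/m.
D = 7.41²/(4π × 38.1 × 1.436²) = 0.0556 m²/day.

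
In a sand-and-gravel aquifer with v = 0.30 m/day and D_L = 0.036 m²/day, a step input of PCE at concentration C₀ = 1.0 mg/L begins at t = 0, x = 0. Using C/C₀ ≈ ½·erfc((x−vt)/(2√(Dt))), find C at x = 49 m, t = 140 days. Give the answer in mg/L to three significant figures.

0.0137 mg/L

For a continuous step input, C/C₀ ≈ ½·erfc((x−vt)/(2√(Dt))).
vt = 0.30 × 140 = 42 m and 2√(Dt) = 2√(0.036 × 140) = 4.490 m.
Argument (x−vt)/(2√(Dt)) = (49 − 42)/4.490 = 1.559; ½·erfc(1.559) = 0.01374.
C = 1.0 × 0.01374 = 0.0137 mg/L.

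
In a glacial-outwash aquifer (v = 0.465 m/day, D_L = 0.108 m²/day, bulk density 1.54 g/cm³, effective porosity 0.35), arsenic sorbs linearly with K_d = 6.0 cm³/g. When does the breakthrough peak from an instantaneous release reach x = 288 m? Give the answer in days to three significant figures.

Retardation factor R = 1 + ρ_b·K_d/n = 1 + 1.54 × 6.0/0.35 = 27.40.
Sorption retards both mechanisms: v_R = v/R = 0.01697 m/day, D_R = D/R = 0.003942 m²/day.
Peak time from v_R²t² + 2D_R t − x² = 0: t = (√(D_R² + v_R²x²) − D_R)/v_R².
√(D_R² + v_R²x²) = √(0.003942² + 0.01697² × 288²) = 4.887; v_R² = 0.0002880.
t = (4.887 − 0.003942)/0.0002880 = 17000 days.

17000 days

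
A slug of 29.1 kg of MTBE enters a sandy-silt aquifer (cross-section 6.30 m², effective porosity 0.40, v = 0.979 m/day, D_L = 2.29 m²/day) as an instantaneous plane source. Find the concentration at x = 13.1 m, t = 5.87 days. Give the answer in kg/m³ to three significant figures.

For an instantaneous plane source, C(x,t) = M/(n_e·A·√(4πDt)) · exp(−(x−vt)²/(4Dt)), with n_e·A the pore (flow) area.
Plume center vt = 0.979 × 5.87 = 5.74673 m, so the well at 13.1 m is 7.35327 m downgradient of the peak.
√(4πDt) = 13.00 m, giving peak height M/(n_e·A·√(4πDt)) = 29.1/(0.40 × 6.30 × 13.00) = 0.8883 kg/m³.
(x−vt)²/(4Dt) = (7.35327)²/(4 × 2.29 × 5.87) = 1.006; exp(−1.006) = 0.3657.
C = 0.8883 × 0.3657 = 0.325 kg/m³.

0.325 kg/m³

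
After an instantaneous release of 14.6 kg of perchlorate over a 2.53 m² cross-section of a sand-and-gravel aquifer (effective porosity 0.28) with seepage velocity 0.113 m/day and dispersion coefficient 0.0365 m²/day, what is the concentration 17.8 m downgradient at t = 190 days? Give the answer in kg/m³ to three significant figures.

1.36 kg/m³

For an instantaneous plane source, C(x,t) = M/(n_e·A·√(4πDt)) · exp(−(x−vt)²/(4Dt)), with n_e·A the pore (flow) area.
Plume center vt = 0.113 × 190 = 21.47 m, so the well at 17.8 m is 3.67 m upgradient of the peak.
√(4πDt) = 9.335 m, giving peak height M/(n_e·A·√(4πDt)) = 14.6/(0.28 × 2.53 × 9.335) = 2.208 kg/m³.
(x−vt)²/(4Dt) = (-3.67)²/(4 × 0.0365 × 190) = 0.4855; exp(−0.4855) = 0.6154.
C = 2.208 × 0.6154 = 1.36 kg/m³.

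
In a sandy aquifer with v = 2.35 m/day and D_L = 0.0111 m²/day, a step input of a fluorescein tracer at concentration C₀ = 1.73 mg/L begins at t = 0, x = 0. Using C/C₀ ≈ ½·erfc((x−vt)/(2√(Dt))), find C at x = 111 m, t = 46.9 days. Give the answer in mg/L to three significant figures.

0.382 mg/L

For a continuous step input, C/C₀ ≈ ½·erfc((x−vt)/(2√(Dt))).
vt = 2.35 × 46.9 = 110.215 m and 2√(Dt) = 2√(0.0111 × 46.9) = 1.443 m.
Argument (x−vt)/(2√(Dt)) = (111 − 110.215)/1.443 = 0.5440; ½·erfc(0.5440) = 0.2208.
C = 1.73 × 0.2208 = 0.382 mg/L.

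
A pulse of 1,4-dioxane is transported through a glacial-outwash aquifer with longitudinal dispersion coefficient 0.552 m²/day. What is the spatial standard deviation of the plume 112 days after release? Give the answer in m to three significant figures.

11.1 m

Dispersive spreading gives a Gaussian with σ² = 2Dt; advection only shifts the center.
σ = √(2 × 0.552 × 112) = 11.1 m.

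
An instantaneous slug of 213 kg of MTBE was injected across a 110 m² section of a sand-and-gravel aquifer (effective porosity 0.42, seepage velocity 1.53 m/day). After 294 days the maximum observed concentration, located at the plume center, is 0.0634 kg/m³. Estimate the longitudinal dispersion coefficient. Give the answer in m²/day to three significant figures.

At the plume center C_max = M/(n_e·A·√(4πDt)), so D = M²/(4πt·(n_e·A·C_max)²).
n_e·A·C_max = 0.42 × 110 × 0.0634 = 2.929 kg/m.
D = 213²/(4π × 294 × 2.929²) = 1.43 m²/day.

1.43 m²/day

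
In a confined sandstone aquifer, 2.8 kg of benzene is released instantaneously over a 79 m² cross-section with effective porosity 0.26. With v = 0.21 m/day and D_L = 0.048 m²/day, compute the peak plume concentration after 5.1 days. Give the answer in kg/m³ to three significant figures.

The peak of an instantaneous 1D plume sits at x = vt; there the Gaussian factor is 1 and C_max = M/(n_e·A·√(4πDt)), where n_e·A is the pore area the mass is dissolved in.
√(4πDt) = √(4π × 0.048 × 5.1) = 1.754 m, so C_max = 2.8/(0.26 × 79 × 1.754) = 0.0777 kg/m³.

0.0777 kg/m³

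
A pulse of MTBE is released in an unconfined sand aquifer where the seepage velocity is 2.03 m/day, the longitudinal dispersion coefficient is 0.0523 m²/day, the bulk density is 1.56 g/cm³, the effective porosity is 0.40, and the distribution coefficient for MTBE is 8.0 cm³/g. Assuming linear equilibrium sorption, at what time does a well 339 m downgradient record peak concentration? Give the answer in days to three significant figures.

Retardation factor R = 1 + ρ_b·K_d/n = 1 + 1.56 × 8.0/0.40 = 32.20.
Sorption retards both mechanisms: v_R = v/R = 0.06304 m/day, D_R = D/R = 0.001624 m²/day.
Peak time from v_R²t² + 2D_R t − x² = 0: t = (√(D_R² + v_R²x²) − D_R)/v_R².
√(D_R² + v_R²x²) = √(0.001624² + 0.06304² × 339²) = 21.37; v_R² = 0.003974.
t = (21.37 − 0.001624)/0.003974 = 5380 days.

5380 days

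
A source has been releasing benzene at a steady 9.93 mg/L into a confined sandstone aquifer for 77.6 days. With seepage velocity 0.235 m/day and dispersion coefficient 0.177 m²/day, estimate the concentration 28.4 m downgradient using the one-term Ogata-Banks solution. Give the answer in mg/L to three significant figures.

For a continuous step input, C/C₀ ≈ ½·erfc((x−vt)/(2√(Dt))).
vt = 0.235 × 77.6 = 18.236 m and 2√(Dt) = 2√(0.177 × 77.6) = 7.412 m.
Argument (x−vt)/(2√(Dt)) = (28.4 − 18.236)/7.412 = 1.371; ½·erfc(1.371) = 0.02626.
C = 9.93 × 0.02626 = 0.261 mg/L.

0.261 mg/L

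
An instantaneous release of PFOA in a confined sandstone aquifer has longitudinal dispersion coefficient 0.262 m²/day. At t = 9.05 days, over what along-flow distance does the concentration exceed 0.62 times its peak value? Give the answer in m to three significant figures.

4.26 m

The plume is Gaussian with σ = √(2Dt) = √(2 × 0.262 × 9.05) = 2.178 m.
C/C_peak = exp(−Δx²/(2σ²)) = 0.62 ⇒ Δx = σ·√(−2 ln 0.62) = 2.178 × 0.9778 = 2.130 m.
Width = 2Δx = 4.26 m.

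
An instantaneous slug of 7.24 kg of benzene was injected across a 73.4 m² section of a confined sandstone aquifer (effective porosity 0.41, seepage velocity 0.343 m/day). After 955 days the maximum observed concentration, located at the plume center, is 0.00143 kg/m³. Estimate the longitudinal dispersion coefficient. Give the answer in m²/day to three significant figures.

2.36 m²/day

At the plume center C_max = M/(n_e·A·√(4πDt)), so D = M²/(4πt·(n_e·A·C_max)²).
n_e·A·C_max = 0.41 × 73.4 × 0.00143 = 0.04303 kg/m.
D = 7.24²/(4π × 955 × 0.04303²) = 2.36 m²/day.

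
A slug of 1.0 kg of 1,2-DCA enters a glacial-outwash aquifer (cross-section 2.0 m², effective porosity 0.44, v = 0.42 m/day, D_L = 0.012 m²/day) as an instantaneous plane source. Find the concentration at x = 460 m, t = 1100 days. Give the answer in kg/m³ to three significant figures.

0.0818 kg/m³

For an instantaneous plane source, C(x,t) = M/(n_e·A·√(4πDt)) · exp(−(x−vt)²/(4Dt)), with n_e·A the pore (flow) area.
Plume center vt = 0.42 × 1100 = 462 m, so the well at 460 m is 2 m upgradient of the peak.
√(4πDt) = 12.88 m, giving peak height M/(n_e·A·√(4πDt)) = 1.0/(0.44 × 2.0 × 12.88) = 0.08823 kg/m³.
(x−vt)²/(4Dt) = (-2)²/(4 × 0.012 × 1100) = 0.07576; exp(−0.07576) = 0.9270.
C = 0.08823 × 0.9270 = 0.0818 kg/m³.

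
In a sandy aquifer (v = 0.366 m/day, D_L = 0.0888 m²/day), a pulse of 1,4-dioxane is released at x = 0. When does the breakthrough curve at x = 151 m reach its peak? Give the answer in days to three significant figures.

412 days

For the 1D instantaneous-source solution, setting ∂C/∂t = 0 at fixed x gives v²t² + 2Dt − x² = 0, so t = (√(D² + v²x²) − D)/v².
√(D² + v²x²) = √(0.0888² + 0.366² × 151²) = 55.27; v² = 0.133956.
t = (55.27 − 0.0888)/0.133956 = 412 days (vs. the pure-advection estimate x/v = 413 d).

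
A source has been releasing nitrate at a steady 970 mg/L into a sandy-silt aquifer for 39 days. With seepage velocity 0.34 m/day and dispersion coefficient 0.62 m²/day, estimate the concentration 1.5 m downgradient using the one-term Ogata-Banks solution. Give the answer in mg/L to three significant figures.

For a continuous step input, C/C₀ ≈ ½·erfc((x−vt)/(2√(Dt))).
vt = 0.34 × 39 = 13.26 m and 2√(Dt) = 2√(0.62 × 39) = 9.835 m.
Argument (x−vt)/(2√(Dt)) = (1.5 − 13.26)/9.835 = -1.196; ½·erfc(-1.196) = 0.9546.
C = 970 × 0.9546 = 926 mg/L.

926 mg/L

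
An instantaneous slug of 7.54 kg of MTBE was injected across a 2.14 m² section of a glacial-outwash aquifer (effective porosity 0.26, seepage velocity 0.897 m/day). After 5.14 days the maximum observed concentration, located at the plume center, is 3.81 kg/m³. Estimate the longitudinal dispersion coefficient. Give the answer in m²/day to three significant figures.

At the plume center C_max = M/(n_e·A·√(4πDt)), so D = M²/(4πt·(n_e·A·C_max)²).
n_e·A·C_max = 0.26 × 2.14 × 3.81 = 2.120 kg/m.
D = 7.54²/(4π × 5.14 × 2.120²) = 0.196 m²/day.

0.196 m²/day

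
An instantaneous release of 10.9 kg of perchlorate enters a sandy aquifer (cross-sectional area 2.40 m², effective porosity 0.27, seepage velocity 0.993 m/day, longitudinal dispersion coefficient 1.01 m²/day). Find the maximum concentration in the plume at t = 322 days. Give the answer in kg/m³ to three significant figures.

The peak of an instantaneous 1D plume sits at x = vt; there the Gaussian factor is 1 and C_max = M/(n_e·A·√(4πDt)), where n_e·A is the pore area the mass is dissolved in.
√(4πDt) = √(4π × 1.01 × 322) = 63.93 m, so C_max = 10.9/(0.27 × 2.40 × 63.93) = 0.263 kg/m³.

0.263 kg/m³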